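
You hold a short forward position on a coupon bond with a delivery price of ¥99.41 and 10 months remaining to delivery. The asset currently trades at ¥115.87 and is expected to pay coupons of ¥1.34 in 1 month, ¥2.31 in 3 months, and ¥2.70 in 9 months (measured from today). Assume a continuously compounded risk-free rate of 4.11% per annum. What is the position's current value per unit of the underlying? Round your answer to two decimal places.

PV(remaining coupons) I = 1.34·e^(−0.0411·1/12) + 2.31·e^(−0.0411·3/12) + 2.70·e^(−0.0411·9/12) = 6.2398
Current forward F = (S − I)·e^(rT) = (115.87 − 6.2398)·e^(0.0411·10/12) = 109.6302 × 1.034843 = 113.4500
Value (long) = (F − K)·e^(−rT) = (113.4500 − 99.41) × 0.966330 = 13.5673
Short position value = −(long value) = -¥13.57

-¥13.57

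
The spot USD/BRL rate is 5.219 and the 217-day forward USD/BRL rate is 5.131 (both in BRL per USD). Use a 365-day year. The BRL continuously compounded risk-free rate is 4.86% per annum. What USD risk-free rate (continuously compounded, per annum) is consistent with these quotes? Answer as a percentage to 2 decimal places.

F = S·e^((r_BRL − r_USD)T) ⇒ r_USD = r_BRL − ln(F/S)/T
ln(5.131/5.219) = -0.017005; /(217/365) = -0.028603
r_USD = 0.0486 + 0.028603 = 0.077203
r_USD = 7.72%

7.72%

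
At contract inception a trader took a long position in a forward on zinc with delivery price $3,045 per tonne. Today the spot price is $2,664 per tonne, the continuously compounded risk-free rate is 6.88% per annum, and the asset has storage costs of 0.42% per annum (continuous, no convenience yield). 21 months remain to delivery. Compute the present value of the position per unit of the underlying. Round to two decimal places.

-$15.94 per tonne

Current fair forward for the remaining 21 months: F = S·e^((r + u)·T), (r + u) = 0.0688 + 0.0042 = 0.0730
F = 2664 · e^(0.0730 × 21/12) = 2664 × 1.13626890 = 3027.0203
Value of long forward = (F − K)·e^(−rT) = (3027.0203 − 3045) · e^(−0.0688·21/12)
= -17.9797 × 0.88656574 = -15.94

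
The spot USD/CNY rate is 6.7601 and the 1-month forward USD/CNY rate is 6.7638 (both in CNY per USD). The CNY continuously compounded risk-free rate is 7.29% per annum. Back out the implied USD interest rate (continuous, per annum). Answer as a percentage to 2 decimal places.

F = S·e^((r_CNY − r_USD)T) ⇒ r_USD = r_CNY − ln(F/S)/T
ln(6.7638/6.7601) = 0.000547; /(1/12) = 0.006564
r_USD = 0.0729 − 0.006564 = 0.066336
r_USD = 6.63%

6.63%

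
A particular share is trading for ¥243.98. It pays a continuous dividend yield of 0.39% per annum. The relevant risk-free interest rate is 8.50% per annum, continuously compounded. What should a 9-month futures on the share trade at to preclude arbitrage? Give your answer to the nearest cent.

¥259.28

F = S·e^((r − q)T) = 243.98 · e^((0.0850 − 0.0039) × 9/12)
= 243.98 · e^0.060825 = 243.98 × 1.062713
F = ¥259.28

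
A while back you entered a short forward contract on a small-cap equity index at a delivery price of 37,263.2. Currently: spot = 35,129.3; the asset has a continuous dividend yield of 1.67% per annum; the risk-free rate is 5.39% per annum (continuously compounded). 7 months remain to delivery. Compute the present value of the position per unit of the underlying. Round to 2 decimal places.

1321.07

Current fair forward for the remaining 7 months: F = S·e^((r − q)·T), (r − q) = 0.0539 − 0.0167 = 0.0372
F = 35129.3 · e^(0.0372 × 7/12) = 35129.3 × 1.02193716 = 35899.9371
Value of long forward = (F − K)·e^(−rT) = (35899.9371 − 37263.2) · e^(−0.0539·7/12)
= -1363.2629 × 0.96904748 = -1321.07
Short position value = −(long value) = 1321.07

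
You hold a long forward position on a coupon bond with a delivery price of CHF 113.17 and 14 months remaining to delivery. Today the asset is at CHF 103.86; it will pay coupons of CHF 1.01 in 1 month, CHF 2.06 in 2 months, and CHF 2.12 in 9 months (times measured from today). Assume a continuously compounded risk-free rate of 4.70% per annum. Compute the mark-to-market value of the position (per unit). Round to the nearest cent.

PV(remaining coupons) I = 1.01·e^(−0.0470·1/12) + 2.06·e^(−0.0470·2/12) + 2.12·e^(−0.0470·9/12) = 5.0966
Current forward F = (S − I)·e^(rT) = (103.86 − 5.0966)·e^(0.0470·14/12) = 98.7634 × 1.056365 = 104.3302
Value (long) = (F − K)·e^(−rT) = (104.3302 − 113.17) × 0.946643 = -8.3681
Value = -CHF 8.37

-CHF 8.37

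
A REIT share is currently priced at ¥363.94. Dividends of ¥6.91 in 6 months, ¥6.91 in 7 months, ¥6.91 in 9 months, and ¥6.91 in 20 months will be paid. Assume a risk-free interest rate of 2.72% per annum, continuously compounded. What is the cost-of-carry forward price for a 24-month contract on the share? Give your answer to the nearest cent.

PV(dividends) I = 6.91·e^(−0.0272·6/12) + 6.91·e^(−0.0272·7/12) + 6.91·e^(−0.0272·9/12) + 6.91·e^(−0.0272·20/12)
I = 6.8167 + 6.8012 + 6.7705 + 6.6037 = 26.9921
F = (S − I)·e^(rT) = (363.94 − 26.9921) · e^(0.0272·24/12)
= 336.9479 · e^0.054400 = 336.9479 × 1.055907 = ¥355.79

¥355.79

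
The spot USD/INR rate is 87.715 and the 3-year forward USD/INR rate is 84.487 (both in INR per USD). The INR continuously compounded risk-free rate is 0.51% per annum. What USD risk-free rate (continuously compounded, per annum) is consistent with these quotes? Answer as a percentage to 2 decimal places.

1.76%

F = S·e^((r_INR − r_USD)T) ⇒ r_USD = r_INR − ln(F/S)/T
ln(84.487/87.715) = -0.037495; /(3) = -0.012498
r_USD = 0.0051 + 0.012498 = 0.017598
r_USD = 1.76%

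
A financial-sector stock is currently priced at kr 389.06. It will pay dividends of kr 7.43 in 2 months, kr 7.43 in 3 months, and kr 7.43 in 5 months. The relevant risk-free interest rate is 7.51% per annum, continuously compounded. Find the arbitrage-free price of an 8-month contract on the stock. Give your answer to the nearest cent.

PV(dividends) I = 7.43·e^(−0.0751·2/12) + 7.43·e^(−0.0751·3/12) + 7.43·e^(−0.0751·5/12)
I = 7.3376 + 7.2918 + 7.2011 = 21.8305
F = (S − I)·e^(rT) = (389.06 − 21.8305) · e^(0.0751·8/12)
= 367.2295 · e^0.050067 = 367.2295 × 1.051342 = kr 386.08

kr 386.08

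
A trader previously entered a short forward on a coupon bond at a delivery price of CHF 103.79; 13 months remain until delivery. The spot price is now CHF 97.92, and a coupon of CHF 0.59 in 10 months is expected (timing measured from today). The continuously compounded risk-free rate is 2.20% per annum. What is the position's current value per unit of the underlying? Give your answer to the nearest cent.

CHF 4.00

PV(remaining coupons) I = 0.59·e^(−0.0220·10/12) = 0.5793
Current forward F = (S − I)·e^(rT) = (97.92 − 0.5793)·e^(0.0220·13/12) = 97.3407 × 1.024120 = 99.6886
Value (long) = (F − K)·e^(−rT) = (99.6886 − 103.79) × 0.976448 = -4.0048
Short position value = −(long value) = CHF 4.00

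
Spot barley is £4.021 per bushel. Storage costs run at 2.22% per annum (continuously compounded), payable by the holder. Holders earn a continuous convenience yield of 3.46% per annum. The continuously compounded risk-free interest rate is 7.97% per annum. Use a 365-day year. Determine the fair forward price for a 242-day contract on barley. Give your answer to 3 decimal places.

£4.204 per bushel

Net carry = r + u − y = 0.0797 + 0.0222 − 0.0346 = 0.0673
F = S·e^((r+u−y)T) = 4.021 · e^(0.0673 × 242/365) = 4.021 · e^0.044621
= 4.021 × 1.045631 = £4.204 per bushel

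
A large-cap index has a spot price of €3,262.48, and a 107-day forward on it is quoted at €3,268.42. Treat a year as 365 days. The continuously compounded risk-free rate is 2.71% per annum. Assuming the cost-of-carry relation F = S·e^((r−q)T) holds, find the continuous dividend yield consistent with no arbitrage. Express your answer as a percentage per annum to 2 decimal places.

From F = S·e^((r−q)T): (r − q) = ln(F/S)/T
ln(3268.42/3262.48) = ln(1.001821) = 0.001819
(r − q) = 0.001819 / (107/365) = 0.006205
q = r − ln(F/S)/T = 0.0271 − 0.006205 = 0.020895
q = 2.09%

2.09%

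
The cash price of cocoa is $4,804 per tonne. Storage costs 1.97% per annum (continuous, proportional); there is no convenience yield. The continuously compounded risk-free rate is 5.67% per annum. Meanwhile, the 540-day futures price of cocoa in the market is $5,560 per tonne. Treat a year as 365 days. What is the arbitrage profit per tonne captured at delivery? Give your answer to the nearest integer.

$181 per tonne

Fair futures: F* = S·e^(carry·T), with carry = (r + u) = 0.0567 + 0.0197 = 0.0764
F* = 4804 · e^(0.0764 × 540/365) = 4804 · e^0.113030 = 4804 × 1.119666 = $5378.8755
Market $5560 > fair $5378.8755: forward overpriced → cash-and-carry (buy spot, short the forward).
At maturity, profit = |F_mkt − F*| = |5560 − 5378.8755| = $181 per tonne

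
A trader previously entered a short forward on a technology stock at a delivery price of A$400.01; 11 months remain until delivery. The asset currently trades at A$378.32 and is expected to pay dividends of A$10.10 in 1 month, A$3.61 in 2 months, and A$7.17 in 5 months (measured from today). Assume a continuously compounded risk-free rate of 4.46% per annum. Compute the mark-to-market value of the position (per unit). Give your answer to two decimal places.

A$26.35

PV(remaining dividends) I = 10.10·e^(−0.0446·1/12) + 3.61·e^(−0.0446·2/12) + 7.17·e^(−0.0446·5/12) = 20.6838
Current forward F = (S − I)·e^(rT) = (378.32 − 20.6838)·e^(0.0446·11/12) = 357.6362 × 1.041731 = 372.5607
Value (long) = (F − K)·e^(−rT) = (372.5607 − 400.01) × 0.959941 = -26.3497
Short position value = −(long value) = A$26.35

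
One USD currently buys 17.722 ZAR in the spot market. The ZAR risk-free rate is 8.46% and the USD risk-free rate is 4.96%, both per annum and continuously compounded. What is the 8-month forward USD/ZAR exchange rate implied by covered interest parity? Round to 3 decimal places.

F = S·e^((r_ZAR − r_USD)T) = 17.722 · e^((0.0846 − 0.0496) × 8/12)
= 17.722 · e^0.023333 = 17.722 × 1.023607
F = 18.140 ZAR per USD

18.140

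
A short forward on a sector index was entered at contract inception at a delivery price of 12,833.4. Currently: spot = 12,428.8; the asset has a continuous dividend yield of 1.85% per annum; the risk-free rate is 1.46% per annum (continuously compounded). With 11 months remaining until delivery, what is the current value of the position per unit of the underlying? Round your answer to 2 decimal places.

442.99

Current fair forward for the remaining 11 months: F = S·e^((r − q)·T), (r − q) = 0.0146 − 0.0185 = -0.0039
F = 12428.8 · e^(-0.0039 × 11/12) = 12428.8 × 0.99643138 = 12384.4463
Value of long forward = (F − K)·e^(−rT) = (12384.4463 − 12833.4) · e^(−0.0146·11/12)
= -448.9537 × 0.98670583 = -442.99
Short position value = −(long value) = 442.99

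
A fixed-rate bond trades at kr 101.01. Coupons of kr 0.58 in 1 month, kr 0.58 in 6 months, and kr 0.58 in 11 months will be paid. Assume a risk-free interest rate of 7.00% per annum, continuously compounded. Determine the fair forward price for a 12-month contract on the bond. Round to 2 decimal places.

PV(coupons) I = 0.58·e^(−0.0700·1/12) + 0.58·e^(−0.0700·6/12) + 0.58·e^(−0.0700·11/12)
I = 0.5766 + 0.5601 + 0.5440 = 1.6807
F = (S − I)·e^(rT) = (101.01 − 1.6807) · e^(0.0700·12/12)
= 99.3293 · e^0.070000 = 99.3293 × 1.072508 = kr 106.53

kr 106.53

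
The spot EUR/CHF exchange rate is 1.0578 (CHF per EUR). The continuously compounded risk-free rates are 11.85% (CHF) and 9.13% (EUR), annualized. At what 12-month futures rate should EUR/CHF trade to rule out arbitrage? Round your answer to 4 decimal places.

1.0870

F = S·e^((r_CHF − r_EUR)T) = 1.0578 · e^((0.1185 − 0.0913) × 12/12)
= 1.0578 · e^0.027200 = 1.0578 × 1.027573
F = 1.0870 CHF per EUR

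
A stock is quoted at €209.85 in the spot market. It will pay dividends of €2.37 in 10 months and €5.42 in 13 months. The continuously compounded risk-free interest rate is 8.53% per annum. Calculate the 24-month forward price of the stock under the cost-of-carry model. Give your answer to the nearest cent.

PV(dividends) I = 2.37·e^(−0.0853·10/12) + 5.42·e^(−0.0853·13/12)
I = 2.2074 + 4.9416 = 7.1490
F = (S − I)·e^(rT) = (209.85 − 7.1490) · e^(0.0853·24/12)
= 202.7010 · e^0.170600 = 202.7010 × 1.186016 = €240.41

€240.41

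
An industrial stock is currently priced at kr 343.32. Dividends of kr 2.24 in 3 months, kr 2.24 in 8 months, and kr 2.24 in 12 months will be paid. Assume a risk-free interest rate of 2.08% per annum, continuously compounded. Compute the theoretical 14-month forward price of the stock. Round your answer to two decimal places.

kr 344.96

PV(dividends) I = 2.24·e^(−0.0208·3/12) + 2.24·e^(−0.0208·8/12) + 2.24·e^(−0.0208·12/12)
I = 2.2284 + 2.2092 + 2.1939 = 6.6315
F = (S − I)·e^(rT) = (343.32 − 6.6315) · e^(0.0208·14/12)
= 336.6885 · e^0.024267 = 336.6885 × 1.024564 = kr 344.96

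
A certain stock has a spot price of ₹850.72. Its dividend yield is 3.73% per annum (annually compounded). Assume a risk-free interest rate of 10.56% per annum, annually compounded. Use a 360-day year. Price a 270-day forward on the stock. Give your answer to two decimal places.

F = S · (1+r)^T / (1+q)^T
= 850.72 × 1.078198 / 1.027847 = 850.72 × 1.048987
F = ₹892.39

₹892.39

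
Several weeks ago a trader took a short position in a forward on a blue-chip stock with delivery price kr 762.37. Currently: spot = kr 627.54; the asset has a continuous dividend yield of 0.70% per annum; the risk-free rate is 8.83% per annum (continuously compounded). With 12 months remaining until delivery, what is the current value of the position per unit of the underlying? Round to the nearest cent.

Current fair forward for the remaining 12 months: F = S·e^((r − q)·T), (r − q) = 0.0883 − 0.0070 = 0.0813
F = 627.54 · e^(0.0813 × 12/12) = 627.54 × 1.084696 = 680.6901
Value of long forward = (F − K)·e^(−rT) = (680.6901 − 762.37) · e^(−0.0883·12/12)
= -81.6799 × 0.915486 = -74.78
Short position value = −(long value) = kr 74.78

kr 74.78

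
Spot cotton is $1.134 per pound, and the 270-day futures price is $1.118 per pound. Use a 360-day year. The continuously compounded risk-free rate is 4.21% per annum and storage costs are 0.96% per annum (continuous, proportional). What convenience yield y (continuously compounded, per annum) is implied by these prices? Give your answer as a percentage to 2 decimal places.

7.06%

F = S·e^((r+u−y)T) ⇒ (r+u−y) = ln(F/S)/T
ln(1.118/1.134) = -0.014210; /T ⇒ -0.018947
y = r + u − ln(F/S)/T = 0.0421 + 0.0096 + 0.018947 = 0.070647
y = 7.06%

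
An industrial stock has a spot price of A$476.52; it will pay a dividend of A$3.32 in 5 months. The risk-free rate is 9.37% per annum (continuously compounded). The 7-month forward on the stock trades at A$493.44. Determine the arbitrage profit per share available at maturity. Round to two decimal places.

PV(dividends) I = 3.32·e^(−0.0937·5/12) = 3.1929
Fair forward F* = (S − I)·e^(rT) = (476.52 − 3.1929)·e^0.054658 = 473.3271 × 1.056179 = 499.9181
Market A$493.44 < fair 499.9181: forward underpriced → reverse cash-and-carry (short the stock, invest proceeds at r, pay the dividends, go long the forward).
Profit at T = |F_mkt − F*| = |493.44 − 499.9181| = A$6.48 per share

A$6.48 per share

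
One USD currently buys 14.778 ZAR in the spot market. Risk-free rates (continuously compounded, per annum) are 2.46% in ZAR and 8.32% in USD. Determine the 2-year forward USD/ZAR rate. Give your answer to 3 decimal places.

13.144

F = S·e^((r_ZAR − r_USD)T) = 14.778 · e^((0.0246 − 0.0832) × 2)
= 14.778 · e^-0.117200 = 14.778 × 0.889407
F = 13.144 ZAR per USD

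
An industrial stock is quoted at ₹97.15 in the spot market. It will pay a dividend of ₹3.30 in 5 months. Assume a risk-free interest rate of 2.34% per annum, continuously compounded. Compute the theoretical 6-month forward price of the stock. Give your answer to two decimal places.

PV(dividends) I = 3.30·e^(−0.0234·5/12)
I = 3.2680
F = (S − I)·e^(rT) = (97.15 − 3.2680) · e^(0.0234·6/12)
= 93.8820 · e^0.011700 = 93.8820 × 1.011769 = ₹94.99

₹94.99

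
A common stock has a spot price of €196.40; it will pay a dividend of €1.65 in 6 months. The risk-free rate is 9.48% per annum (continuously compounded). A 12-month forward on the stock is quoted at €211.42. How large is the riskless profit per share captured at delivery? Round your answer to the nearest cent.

€2.78 per share

PV(dividends) I = 1.65·e^(−0.0948·6/12) = 1.5736
Fair forward F* = (S − I)·e^(rT) = (196.40 − 1.5736)·e^0.094800 = 194.8264 × 1.099439 = 214.1997
Market €211.42 < fair 214.1997: forward underpriced → reverse cash-and-carry (short the stock, invest proceeds at r, pay the dividends, go long the forward).
Profit at T = |F_mkt − F*| = |211.42 − 214.1997| = €2.78 per share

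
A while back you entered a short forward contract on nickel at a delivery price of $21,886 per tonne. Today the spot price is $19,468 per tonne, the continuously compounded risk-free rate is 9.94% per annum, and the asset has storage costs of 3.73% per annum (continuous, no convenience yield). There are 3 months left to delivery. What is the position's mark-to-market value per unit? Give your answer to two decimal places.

Current fair forward for the remaining 3 months: F = S·e^((r + u)·T), (r + u) = 0.0994 + 0.0373 = 0.1367
F = 19468 · e^(0.1367 × 3/12) = 19468 × 1.03476567 = 20144.8181
Value of long forward = (F − K)·e^(−rT) = (20144.8181 − 21886) · e^(−0.0994·3/12)
= -1741.1819 × 0.97545622 = -1698.45
Short position value = −(long value) = $1698.45

$1698.45 per tonne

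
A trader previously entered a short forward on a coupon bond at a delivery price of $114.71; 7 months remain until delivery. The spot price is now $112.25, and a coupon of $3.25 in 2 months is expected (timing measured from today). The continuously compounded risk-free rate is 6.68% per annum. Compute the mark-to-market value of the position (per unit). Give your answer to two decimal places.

PV(remaining coupons) I = 3.25·e^(−0.0668·2/12) = 3.2140
Current forward F = (S − I)·e^(rT) = (112.25 − 3.2140)·e^(0.0668·7/12) = 109.0360 × 1.039736 = 113.3687
Value (long) = (F − K)·e^(−rT) = (113.3687 − 114.71) × 0.961783 = -1.2900
Short position value = −(long value) = $1.29

$1.29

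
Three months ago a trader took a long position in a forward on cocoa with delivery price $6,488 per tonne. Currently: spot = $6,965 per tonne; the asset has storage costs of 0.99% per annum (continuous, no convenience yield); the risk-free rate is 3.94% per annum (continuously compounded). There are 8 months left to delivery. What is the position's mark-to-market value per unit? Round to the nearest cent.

Current fair forward for the remaining 8 months: F = S·e^((r + u)·T), (r + u) = 0.0394 + 0.0099 = 0.0493
F = 6965 · e^(0.0493 × 8/12) = 6965 × 1.03341274 = 7197.7197
Value of long forward = (F − K)·e^(−rT) = (7197.7197 − 6488) · e^(−0.0394·8/12)
= 709.7197 × 0.97407530 = 691.32

$691.32 per tonne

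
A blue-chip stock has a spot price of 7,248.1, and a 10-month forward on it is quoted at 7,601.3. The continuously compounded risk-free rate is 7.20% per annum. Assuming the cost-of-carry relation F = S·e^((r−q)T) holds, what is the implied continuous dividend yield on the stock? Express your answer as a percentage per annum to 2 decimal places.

From F = S·e^((r−q)T): (r − q) = ln(F/S)/T
ln(7601.3/7248.1) = ln(1.048730) = 0.047580
(r − q) = 0.047580 / (10/12) = 0.057096
q = r − ln(F/S)/T = 0.0720 − 0.057096 = 0.014904
q = 1.49%

1.49%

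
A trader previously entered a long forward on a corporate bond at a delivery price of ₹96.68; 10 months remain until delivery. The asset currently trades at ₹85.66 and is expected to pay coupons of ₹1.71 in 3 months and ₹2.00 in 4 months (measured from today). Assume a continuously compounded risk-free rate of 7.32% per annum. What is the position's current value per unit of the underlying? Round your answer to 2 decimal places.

-₹8.93

PV(remaining coupons) I = 1.71·e^(−0.0732·3/12) + 2.00·e^(−0.0732·4/12) = 3.6308
Current forward F = (S − I)·e^(rT) = (85.66 − 3.6308)·e^(0.0732·10/12) = 82.0292 × 1.062899 = 87.1888
Value (long) = (F − K)·e^(−rT) = (87.1888 − 96.68) × 0.940823 = -8.9295
Value = -₹8.93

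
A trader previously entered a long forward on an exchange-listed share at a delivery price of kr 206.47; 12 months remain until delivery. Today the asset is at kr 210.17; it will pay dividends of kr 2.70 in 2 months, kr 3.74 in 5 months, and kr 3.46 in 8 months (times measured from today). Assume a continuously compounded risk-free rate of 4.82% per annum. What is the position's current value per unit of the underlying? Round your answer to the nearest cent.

kr 3.72

PV(remaining dividends) I = 2.70·e^(−0.0482·2/12) + 3.74·e^(−0.0482·5/12) + 3.46·e^(−0.0482·8/12) = 9.6946
Current forward F = (S − I)·e^(rT) = (210.17 − 9.6946)·e^(0.0482·12/12) = 200.4754 × 1.049381 = 210.3751
Value (long) = (F − K)·e^(−rT) = (210.3751 − 206.47) × 0.952943 = 3.7213
Value = kr 3.72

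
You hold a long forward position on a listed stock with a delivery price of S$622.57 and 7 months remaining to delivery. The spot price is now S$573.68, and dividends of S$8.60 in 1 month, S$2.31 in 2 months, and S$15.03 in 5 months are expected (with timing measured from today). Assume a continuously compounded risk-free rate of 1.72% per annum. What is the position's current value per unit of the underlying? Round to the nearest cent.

-S$68.49

PV(remaining dividends) I = 8.60·e^(−0.0172·1/12) + 2.31·e^(−0.0172·2/12) + 15.03·e^(−0.0172·5/12) = 25.8137
Current forward F = (S − I)·e^(rT) = (573.68 − 25.8137)·e^(0.0172·7/12) = 547.8663 × 1.010084 = 553.3910
Value (long) = (F − K)·e^(−rT) = (553.3910 − 622.57) × 0.990017 = -68.4884
Value = -S$68.49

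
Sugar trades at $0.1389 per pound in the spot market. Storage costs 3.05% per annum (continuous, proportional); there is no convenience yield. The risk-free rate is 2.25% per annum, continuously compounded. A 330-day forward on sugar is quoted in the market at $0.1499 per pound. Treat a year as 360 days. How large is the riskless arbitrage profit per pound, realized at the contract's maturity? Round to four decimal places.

$0.0041 per pound

Fair forward: F* = S·e^(carry·T), with carry = (r + u) = 0.0225 + 0.0305 = 0.0530
F* = 0.1389 · e^(0.0530 × 330/360) = 0.1389 · e^0.048583 = 0.1389 × 1.049783 = $0.1458
Market $0.1499 > fair $0.1458: forward overpriced → cash-and-carry (buy spot, short the forward).
At maturity, profit = |F_mkt − F*| = |0.1499 − 0.1458| = $0.0041 per pound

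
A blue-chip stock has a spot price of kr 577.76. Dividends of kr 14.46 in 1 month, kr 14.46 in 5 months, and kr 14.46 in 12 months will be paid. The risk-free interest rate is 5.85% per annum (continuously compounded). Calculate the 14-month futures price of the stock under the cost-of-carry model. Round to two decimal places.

PV(dividends) I = 14.46·e^(−0.0585·1/12) + 14.46·e^(−0.0585·5/12) + 14.46·e^(−0.0585·12/12)
I = 14.3897 + 14.1118 + 13.6384 = 42.1399
F = (S − I)·e^(rT) = (577.76 − 42.1399) · e^(0.0585·14/12)
= 535.6201 · e^0.068250 = 535.6201 × 1.070633 = kr 573.45

kr 573.45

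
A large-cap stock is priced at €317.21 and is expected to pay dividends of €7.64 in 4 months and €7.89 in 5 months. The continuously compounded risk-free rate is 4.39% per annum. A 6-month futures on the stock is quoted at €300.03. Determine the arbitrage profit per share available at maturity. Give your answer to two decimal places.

€8.60 per share

PV(dividends) I = 7.64·e^(−0.0439·4/12) + 7.89·e^(−0.0439·5/12) = 15.2760
Fair futures F* = (S − I)·e^(rT) = (317.21 − 15.2760)·e^0.021950 = 301.9340 × 1.022193 = 308.6348
Market €300.03 < fair 308.6348: forward underpriced → reverse cash-and-carry (short the stock, invest proceeds at r, pay the dividends, go long the forward).
Profit at T = |F_mkt − F*| = |300.03 − 308.6348| = €8.60 per share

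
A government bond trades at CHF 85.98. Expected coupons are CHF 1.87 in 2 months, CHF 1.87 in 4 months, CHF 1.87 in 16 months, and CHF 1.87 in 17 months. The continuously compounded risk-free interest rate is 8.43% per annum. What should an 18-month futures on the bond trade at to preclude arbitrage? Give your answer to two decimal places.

CHF 89.63

PV(coupons) I = 1.87·e^(−0.0843·2/12) + 1.87·e^(−0.0843·4/12) + 1.87·e^(−0.0843·16/12) + 1.87·e^(−0.0843·17/12)
I = 1.8439 + 1.8182 + 1.6712 + 1.6595 = 6.9928
F = (S − I)·e^(rT) = (85.98 − 6.9928) · e^(0.0843·18/12)
= 78.9872 · e^0.126450 = 78.9872 × 1.134793 = CHF 89.63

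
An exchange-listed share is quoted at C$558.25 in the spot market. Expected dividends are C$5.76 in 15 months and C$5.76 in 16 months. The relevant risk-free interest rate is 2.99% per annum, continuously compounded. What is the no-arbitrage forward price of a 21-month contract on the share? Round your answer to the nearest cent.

C$576.56

PV(dividends) I = 5.76·e^(−0.0299·15/12) + 5.76·e^(−0.0299·16/12)
I = 5.5487 + 5.5349 = 11.0836
F = (S − I)·e^(rT) = (558.25 − 11.0836) · e^(0.0299·21/12)
= 547.1664 · e^0.052325 = 547.1664 × 1.053718 = C$576.56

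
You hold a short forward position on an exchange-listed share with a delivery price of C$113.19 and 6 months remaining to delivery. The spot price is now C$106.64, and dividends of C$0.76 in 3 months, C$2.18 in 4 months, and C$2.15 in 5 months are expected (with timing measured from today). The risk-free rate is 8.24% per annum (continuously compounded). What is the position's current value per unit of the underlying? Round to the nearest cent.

C$6.92

PV(remaining dividends) I = 0.76·e^(−0.0824·3/12) + 2.18·e^(−0.0824·4/12) + 2.15·e^(−0.0824·5/12) = 4.9429
Current forward F = (S − I)·e^(rT) = (106.64 − 4.9429)·e^(0.0824·6/12) = 101.6971 × 1.042060 = 105.9745
Value (long) = (F − K)·e^(−rT) = (105.9745 − 113.19) × 0.959637 = -6.9243
Short position value = −(long value) = C$6.92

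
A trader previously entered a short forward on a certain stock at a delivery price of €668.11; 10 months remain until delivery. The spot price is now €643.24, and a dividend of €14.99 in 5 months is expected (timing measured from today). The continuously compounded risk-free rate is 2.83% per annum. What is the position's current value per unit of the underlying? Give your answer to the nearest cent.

PV(remaining dividends) I = 14.99·e^(−0.0283·5/12) = 14.8143
Current forward F = (S − I)·e^(rT) = (643.24 − 14.8143)·e^(0.0283·10/12) = 628.4257 × 1.023864 = 643.4225
Value (long) = (F − K)·e^(−rT) = (643.4225 − 668.11) × 0.976693 = -24.1121
Short position value = −(long value) = €24.11

€24.11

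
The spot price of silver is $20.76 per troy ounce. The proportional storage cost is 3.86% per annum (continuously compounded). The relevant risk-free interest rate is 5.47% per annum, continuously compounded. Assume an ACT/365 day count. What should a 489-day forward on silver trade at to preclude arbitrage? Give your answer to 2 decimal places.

Net carry = r + u − y = 0.0547 + 0.0386 − 0.0000 = 0.0933
F = S·e^((r+u−y)T) = 20.76 · e^(0.0933 × 489/365) = 20.76 · e^0.124996
= 20.76 × 1.133144 = $23.52 per troy ounce

$23.52 per troy ounce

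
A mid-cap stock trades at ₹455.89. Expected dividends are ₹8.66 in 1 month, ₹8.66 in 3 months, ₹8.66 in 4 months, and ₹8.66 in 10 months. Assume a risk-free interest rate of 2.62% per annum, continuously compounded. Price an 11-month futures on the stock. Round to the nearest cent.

PV(dividends) I = 8.66·e^(−0.0262·1/12) + 8.66·e^(−0.0262·3/12) + 8.66·e^(−0.0262·4/12) + 8.66·e^(−0.0262·10/12)
I = 8.6411 + 8.6035 + 8.5847 + 8.4730 = 34.3023
F = (S − I)·e^(rT) = (455.89 − 34.3023) · e^(0.0262·11/12)
= 421.5877 · e^0.024017 = 421.5877 × 1.024308 = ₹431.84

₹431.84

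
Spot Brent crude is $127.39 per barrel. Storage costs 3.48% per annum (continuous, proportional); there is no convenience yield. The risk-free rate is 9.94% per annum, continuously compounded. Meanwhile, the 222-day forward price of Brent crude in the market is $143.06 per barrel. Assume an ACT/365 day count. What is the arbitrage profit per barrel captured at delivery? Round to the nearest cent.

Fair forward: F* = S·e^(carry·T), with carry = (r + u) = 0.0994 + 0.0348 = 0.1342
F* = 127.39 · e^(0.1342 × 222/365) = 127.39 · e^0.081623 = 127.39 × 1.085047 = $138.2241
Market $143.06 > fair $138.2241: forward overpriced → cash-and-carry (buy spot, short the forward).
At maturity, profit = |F_mkt − F*| = |143.06 − 138.2241| = $4.84 per barrel

$4.84 per barrel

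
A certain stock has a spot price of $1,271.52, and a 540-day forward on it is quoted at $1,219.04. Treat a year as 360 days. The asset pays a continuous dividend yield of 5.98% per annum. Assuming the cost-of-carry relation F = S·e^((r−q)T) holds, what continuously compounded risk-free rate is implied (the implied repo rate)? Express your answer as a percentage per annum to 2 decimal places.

3.17%

From F = S·e^((r−q)T): (r − q) = ln(F/S)/T
ln(1219.04/1271.52) = ln(0.958727) = -0.042149
(r − q) = -0.042149 / (540/360) = -0.028099
r = ln(F/S)/T + q = -0.028099 + 0.0598 = 0.031701
r = 3.17%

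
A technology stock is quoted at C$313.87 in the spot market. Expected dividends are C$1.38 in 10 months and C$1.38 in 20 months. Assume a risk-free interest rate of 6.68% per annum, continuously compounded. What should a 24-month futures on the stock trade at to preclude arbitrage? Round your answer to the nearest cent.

PV(dividends) I = 1.38·e^(−0.0668·10/12) + 1.38·e^(−0.0668·20/12)
I = 1.3053 + 1.2346 = 2.5399
F = (S − I)·e^(rT) = (313.87 − 2.5399) · e^(0.0668·24/12)
= 311.3301 · e^0.133600 = 311.3301 × 1.142936 = C$355.83

C$355.83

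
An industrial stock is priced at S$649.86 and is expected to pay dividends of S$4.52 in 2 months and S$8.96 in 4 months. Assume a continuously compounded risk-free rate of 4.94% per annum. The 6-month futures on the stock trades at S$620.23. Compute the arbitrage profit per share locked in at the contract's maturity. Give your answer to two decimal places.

S$32.25 per share

PV(dividends) I = 4.52·e^(−0.0494·2/12) + 8.96·e^(−0.0494·4/12) = 13.2966
Fair futures F* = (S − I)·e^(rT) = (649.86 − 13.2966)·e^0.024700 = 636.5634 × 1.025008 = 652.4826
Market S$620.23 < fair 652.4826: forward underpriced → reverse cash-and-carry (short the stock, invest proceeds at r, pay the dividends, go long the forward).
Profit at T = |F_mkt − F*| = |620.23 − 652.4826| = S$32.25 per share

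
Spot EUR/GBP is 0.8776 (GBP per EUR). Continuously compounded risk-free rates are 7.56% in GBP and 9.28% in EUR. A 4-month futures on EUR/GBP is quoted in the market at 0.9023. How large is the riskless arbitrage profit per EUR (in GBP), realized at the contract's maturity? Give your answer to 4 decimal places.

Fair futures: F* = S·e^(carry·T), with carry = (r_GBP − r_EUR) = 0.0756 − 0.0928 = -0.0172
F* = 0.8776 · e^(-0.0172 × 4/12) = 0.8776 · e^-0.005733 = 0.8776 × 0.994283 = 0.8726
Market 0.9023 > fair 0.8726: forward overpriced → cash-and-carry (buy spot, short the forward).
At maturity, profit = |F_mkt − F*| = |0.9023 − 0.8726| = 0.0297 per EUR (in GBP)

0.0297 per EUR (in GBP)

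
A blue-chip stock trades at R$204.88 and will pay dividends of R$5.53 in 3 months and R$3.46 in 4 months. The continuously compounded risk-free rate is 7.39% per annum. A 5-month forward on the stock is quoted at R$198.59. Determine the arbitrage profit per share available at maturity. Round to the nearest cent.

PV(dividends) I = 5.53·e^(−0.0739·3/12) + 3.46·e^(−0.0739·4/12) = 8.8046
Fair forward F* = (S − I)·e^(rT) = (204.88 − 8.8046)·e^0.030792 = 196.0754 × 1.031271 = 202.2069
Market R$198.59 < fair 202.2069: forward underpriced → reverse cash-and-carry (short the stock, invest proceeds at r, pay the dividends, go long the forward).
Profit at T = |F_mkt − F*| = |198.59 − 202.2069| = R$3.62 per share

R$3.62 per share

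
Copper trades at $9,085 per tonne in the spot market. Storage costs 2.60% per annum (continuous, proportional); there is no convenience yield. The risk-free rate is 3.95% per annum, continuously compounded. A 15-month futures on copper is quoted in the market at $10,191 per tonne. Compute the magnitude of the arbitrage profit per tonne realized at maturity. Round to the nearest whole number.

$331 per tonne

Fair futures: F* = S·e^(carry·T), with carry = (r + u) = 0.0395 + 0.0260 = 0.0655
F* = 9085 · e^(0.0655 × 15/12) = 9085 · e^0.081875 = 9085 × 1.085320 = $9860.1322
Market $10191 > fair $9860.1322: forward overpriced → cash-and-carry (buy spot, short the forward).
At maturity, profit = |F_mkt − F*| = |10191 − 9860.1322| = $331 per tonne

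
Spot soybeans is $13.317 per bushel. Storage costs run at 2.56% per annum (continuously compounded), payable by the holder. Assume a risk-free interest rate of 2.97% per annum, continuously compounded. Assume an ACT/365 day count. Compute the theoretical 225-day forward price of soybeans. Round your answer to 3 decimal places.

Net carry = r + u − y = 0.0297 + 0.0256 − 0.0000 = 0.0553
F = S·e^((r+u−y)T) = 13.317 · e^(0.0553 × 225/365) = 13.317 · e^0.034089
= 13.317 × 1.034677 = $13.779 per bushel

$13.779 per bushel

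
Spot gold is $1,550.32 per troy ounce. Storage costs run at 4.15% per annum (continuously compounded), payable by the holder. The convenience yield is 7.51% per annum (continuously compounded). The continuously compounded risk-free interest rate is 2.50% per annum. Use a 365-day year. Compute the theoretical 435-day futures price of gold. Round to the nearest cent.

Net carry = r + u − y = 0.0250 + 0.0415 − 0.0751 = -0.0086
F = S·e^((r+u−y)T) = 1550.32 · e^(-0.0086 × 435/365) = 1550.32 · e^-0.01024932
= 1550.32 × 0.98980303 = $1,534.51 per troy ounce

$1,534.51 per troy ounce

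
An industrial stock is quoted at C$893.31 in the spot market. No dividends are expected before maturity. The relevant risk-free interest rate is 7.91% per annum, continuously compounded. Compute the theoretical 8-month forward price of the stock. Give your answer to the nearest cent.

C$941.68

F = S·e^(rT) = 893.31 · e^(0.0791 × 8/12)
= 893.31 · e^0.052733 = 893.31 × 1.054148
F = C$941.68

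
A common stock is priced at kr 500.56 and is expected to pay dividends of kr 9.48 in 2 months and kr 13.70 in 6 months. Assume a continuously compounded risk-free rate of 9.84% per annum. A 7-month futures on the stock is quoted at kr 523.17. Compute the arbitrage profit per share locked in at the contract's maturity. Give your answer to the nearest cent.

PV(dividends) I = 9.48·e^(−0.0984·2/12) + 13.70·e^(−0.0984·6/12) = 22.3681
Fair futures F* = (S − I)·e^(rT) = (500.56 − 22.3681)·e^0.057400 = 478.1919 × 1.059079 = 506.4430
Market kr 523.17 > fair 506.4430: forward overpriced → cash-and-carry (borrow at r, buy the stock and collect the dividends, short the forward).
Profit at T = |F_mkt − F*| = |523.17 − 506.4430| = kr 16.73 per share

kr 16.73 per share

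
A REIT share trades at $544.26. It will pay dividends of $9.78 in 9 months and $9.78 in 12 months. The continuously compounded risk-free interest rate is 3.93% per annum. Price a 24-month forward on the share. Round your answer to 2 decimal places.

$568.32

PV(dividends) I = 9.78·e^(−0.0393·9/12) + 9.78·e^(−0.0393·12/12)
I = 9.4959 + 9.4031 = 18.8990
F = (S − I)·e^(rT) = (544.26 − 18.8990) · e^(0.0393·24/12)
= 525.3610 · e^0.078600 = 525.3610 × 1.081772 = $568.32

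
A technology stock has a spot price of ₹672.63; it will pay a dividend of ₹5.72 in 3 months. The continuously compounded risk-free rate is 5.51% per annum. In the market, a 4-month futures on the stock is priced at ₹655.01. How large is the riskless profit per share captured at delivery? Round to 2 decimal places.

₹24.34 per share

PV(dividends) I = 5.72·e^(−0.0551·3/12) = 5.6417
Fair futures F* = (S − I)·e^(rT) = (672.63 − 5.6417)·e^0.018367 = 666.9883 × 1.018537 = 679.3523
Market ₹655.01 < fair 679.3523: forward underpriced → reverse cash-and-carry (short the stock, invest proceeds at r, pay the dividends, go long the forward).
Profit at T = |F_mkt − F*| = |655.01 − 679.3523| = ₹24.34 per share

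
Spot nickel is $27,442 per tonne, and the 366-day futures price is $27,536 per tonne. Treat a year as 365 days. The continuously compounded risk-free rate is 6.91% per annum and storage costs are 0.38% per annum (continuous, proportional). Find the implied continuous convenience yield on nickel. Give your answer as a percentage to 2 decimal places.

F = S·e^((r+u−y)T) ⇒ (r+u−y) = ln(F/S)/T
ln(27536/27442) = 0.003420; /T ⇒ 0.003411
y = r + u − ln(F/S)/T = 0.0691 + 0.0038 − 0.003411 = 0.069489
y = 6.95%

6.95%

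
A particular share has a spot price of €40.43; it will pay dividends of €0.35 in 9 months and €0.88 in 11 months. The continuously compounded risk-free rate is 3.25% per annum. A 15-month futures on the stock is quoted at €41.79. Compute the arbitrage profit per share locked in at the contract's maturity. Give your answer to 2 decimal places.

PV(dividends) I = 0.35·e^(−0.0325·9/12) + 0.88·e^(−0.0325·11/12) = 1.1957
Fair futures F* = (S − I)·e^(rT) = (40.43 − 1.1957)·e^0.040625 = 39.2343 × 1.041461 = 40.8610
Market €41.79 > fair 40.8610: forward overpriced → cash-and-carry (borrow at r, buy the stock and collect the dividends, short the forward).
Profit at T = |F_mkt − F*| = |41.79 − 40.8610| = €0.93 per share

€0.93 per share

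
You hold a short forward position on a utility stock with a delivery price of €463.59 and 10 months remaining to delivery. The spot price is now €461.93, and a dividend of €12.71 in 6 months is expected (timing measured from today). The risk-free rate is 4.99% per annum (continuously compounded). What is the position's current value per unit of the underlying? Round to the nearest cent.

-€4.83

PV(remaining dividends) I = 12.71·e^(−0.0499·6/12) = 12.3968
Current forward F = (S − I)·e^(rT) = (461.93 − 12.3968)·e^(0.0499·10/12) = 449.5332 × 1.042460 = 468.6204
Value (long) = (F − K)·e^(−rT) = (468.6204 − 463.59) × 0.959269 = 4.8255
Short position value = −(long value) = -€4.83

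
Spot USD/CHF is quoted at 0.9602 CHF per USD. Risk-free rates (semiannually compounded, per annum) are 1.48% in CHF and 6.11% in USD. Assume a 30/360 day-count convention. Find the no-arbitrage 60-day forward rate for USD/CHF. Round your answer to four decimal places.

0.9530

By covered interest parity, F = S · (1+r_CHF/2)^(2T) / (1+r_USD/2)^(2T)
= 0.9602 × 1.002461 / 1.010081 = 0.9602 × 0.992456
F = 0.9530 CHF per USD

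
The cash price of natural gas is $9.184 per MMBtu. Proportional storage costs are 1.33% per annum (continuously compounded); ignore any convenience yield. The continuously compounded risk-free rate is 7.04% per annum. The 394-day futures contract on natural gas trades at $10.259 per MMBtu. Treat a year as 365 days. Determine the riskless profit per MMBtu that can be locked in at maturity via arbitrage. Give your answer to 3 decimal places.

$0.207 per MMBtu

Fair futures: F* = S·e^(carry·T), with carry = (r + u) = 0.0704 + 0.0133 = 0.0837
F* = 9.184 · e^(0.0837 × 394/365) = 9.184 · e^0.090350 = 9.184 × 1.094557 = $10.0524
Market $10.259 > fair $10.0524: forward overpriced → cash-and-carry (buy spot, short the forward).
At maturity, profit = |F_mkt − F*| = |10.259 − 10.0524| = $0.207 per MMBtu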